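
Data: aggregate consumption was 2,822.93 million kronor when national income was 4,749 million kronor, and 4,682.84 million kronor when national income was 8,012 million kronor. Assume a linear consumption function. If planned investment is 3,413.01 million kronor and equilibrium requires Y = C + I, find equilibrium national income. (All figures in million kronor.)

Y = 8207

MPC = (4682.84 − 2822.93)/(8012 − 4749) = 1859.91/3263 = 0.57
a = 2822.93 − 0.57(4749) = 116
Equilibrium: Y = 116 + 0.57Y + 3413.01
0.43Y = 3529.01, so Y = 3529.01/0.43 = 8207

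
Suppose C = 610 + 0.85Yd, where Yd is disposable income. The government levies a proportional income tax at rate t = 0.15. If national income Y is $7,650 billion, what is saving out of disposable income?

S = 365.375

Yd = (1 − 0.15)(7650) = 0.85(7650) = 6502.5
C = 610 + 0.85(6502.5) = 610 + 5527.125 = 6137.125
S = Yd − C = 6502.5 − 6137.125 = 365.375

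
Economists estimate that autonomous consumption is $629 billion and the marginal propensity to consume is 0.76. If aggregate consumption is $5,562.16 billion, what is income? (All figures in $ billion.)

Y = 6491

629 + 0.76Y = 5562.16
0.76Y = 4933.16, so Y = 4933.16/0.76 = 6491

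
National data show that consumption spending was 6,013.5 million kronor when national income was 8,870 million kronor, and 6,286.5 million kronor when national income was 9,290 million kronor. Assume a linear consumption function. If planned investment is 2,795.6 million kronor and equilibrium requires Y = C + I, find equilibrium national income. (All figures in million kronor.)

MPC = (6286.5 − 6013.5)/(9290 − 8870) = 273/420 = 0.65
a = 6013.5 − 0.65(8870) = 248
Equilibrium: Y = 248 + 0.65Y + 2795.6
0.35Y = 3043.6, so Y = 3043.6/0.35 = 8696

Y = 8696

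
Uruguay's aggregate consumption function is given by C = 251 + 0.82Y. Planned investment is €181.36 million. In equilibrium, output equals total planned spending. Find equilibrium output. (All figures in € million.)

Y = 2402

Y = C + I = 251 + 0.82Y + 181.36
Y − 0.82Y = 432.36
0.18Y = 432.36, so Y = 432.36/0.18 = 2402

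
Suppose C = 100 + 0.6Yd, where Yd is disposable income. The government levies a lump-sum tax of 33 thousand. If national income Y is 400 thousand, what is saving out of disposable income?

Yd = Y − T = 400 − 33 = 367
C = 100 + 0.6(367) = 100 + 220.2 = 320.2
S = Yd − C = 367 − 320.2 = 46.8

S = 46.8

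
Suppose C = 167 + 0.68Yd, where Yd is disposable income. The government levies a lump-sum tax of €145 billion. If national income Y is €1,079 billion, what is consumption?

C = 802.12

Yd = Y − T = 1079 − 145 = 934
C = 167 + 0.68(934) = 167 + 635.12 = 802.12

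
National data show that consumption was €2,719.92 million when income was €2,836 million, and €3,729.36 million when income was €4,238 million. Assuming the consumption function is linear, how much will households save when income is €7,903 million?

MPC = (3729.36 − 2719.92)/(4238 − 2836) = 1009.44/1402 = 0.72
a = 2719.92 − 0.72(2836) = 2719.92 − 2041.92 = 678
C = 678 + 0.72(7903) = 6368.16
S = 7903 − 6368.16 = 1534.84

S = 1534.84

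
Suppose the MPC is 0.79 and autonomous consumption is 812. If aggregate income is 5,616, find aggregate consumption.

C = 5248.64

C = 812 + 0.79(5616) = 812 + 4436.64 = 5248.64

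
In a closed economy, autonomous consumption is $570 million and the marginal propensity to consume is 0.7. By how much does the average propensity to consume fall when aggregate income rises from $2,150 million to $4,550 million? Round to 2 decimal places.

At Y = 2150: C = 570 + 0.7(2150) = 2075, APC = 2075/2150 = 0.965
At Y = 4550: C = 3755, APC = 3755/4550 = 0.825
Fall in APC = 0.965 − 0.825 = 0.14

ΔAPC = 0.14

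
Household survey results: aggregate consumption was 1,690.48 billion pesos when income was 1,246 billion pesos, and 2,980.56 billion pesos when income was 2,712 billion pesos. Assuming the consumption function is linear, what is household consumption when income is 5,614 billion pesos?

MPC = (2980.56 − 1690.48)/(2712 − 1246) = 1290.08/1466 = 0.88
a = 1690.48 − 0.88(1246) = 1690.48 − 1096.48 = 594
C = 594 + 0.88(5614) = 594 + 4940.32 = 5534.32

C = 5534.32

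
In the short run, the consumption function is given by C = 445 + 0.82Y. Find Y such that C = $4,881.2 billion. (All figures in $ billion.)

Y = 5410

445 + 0.82Y = 4881.2
0.82Y = 4436.2, so Y = 4436.2/0.82 = 5410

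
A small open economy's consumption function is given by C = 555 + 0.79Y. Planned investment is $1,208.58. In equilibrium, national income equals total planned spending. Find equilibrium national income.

Y = C + I = 555 + 0.79Y + 1208.58
Y − 0.79Y = 1763.58
0.21Y = 1763.58, so Y = 1763.58/0.21 = 8398

Y = 8398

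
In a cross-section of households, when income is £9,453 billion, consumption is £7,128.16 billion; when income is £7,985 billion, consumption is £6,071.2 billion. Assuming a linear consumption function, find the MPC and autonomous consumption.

MPC = 0.72; a = 322

MPC = ΔC/ΔY = (7128.16 − 6071.2)/(9453 − 7985) = 1056.96/1468 = 0.72
a = C − MPC·Y = 6071.2 − 0.72(7985) = 6071.2 − 5749.2 = 322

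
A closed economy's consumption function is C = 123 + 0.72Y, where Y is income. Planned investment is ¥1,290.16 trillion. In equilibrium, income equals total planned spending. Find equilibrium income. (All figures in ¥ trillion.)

Y = C + I = 123 + 0.72Y + 1290.16
Y − 0.72Y = 1413.16
0.28Y = 1413.16, so Y = 1413.16/0.28 = 5047

Y = 5047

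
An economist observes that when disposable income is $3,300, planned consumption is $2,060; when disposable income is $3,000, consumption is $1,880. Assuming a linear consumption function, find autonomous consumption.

MPC = ΔC/ΔY = (2060 − 1880)/(3300 − 3000) = 180/300 = 0.6
a = C − MPC·Y = 1880 − 0.6(3000) = 1880 − 1800 = 80

a = 80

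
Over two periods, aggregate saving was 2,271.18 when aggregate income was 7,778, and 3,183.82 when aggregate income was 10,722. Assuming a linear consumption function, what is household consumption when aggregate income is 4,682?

MPS = ΔS/ΔY = (3183.82 − 2271.18)/(10722 − 7778) = 912.64/2944 = 0.31
MPC = 1 − MPS = 0.69
Autonomous saving = 2271.18 − 0.31(7778) = -140, so a = 140
C = 140 + 0.69(4682) = 140 + 3230.58 = 3370.58

C = 3370.58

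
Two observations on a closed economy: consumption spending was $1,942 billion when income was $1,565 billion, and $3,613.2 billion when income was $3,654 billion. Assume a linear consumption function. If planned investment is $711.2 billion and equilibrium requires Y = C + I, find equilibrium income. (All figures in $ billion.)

Y = 7006

MPC = (3613.2 − 1942)/(3654 − 1565) = 1671.2/2089 = 0.8
a = 1942 − 0.8(1565) = 690
Equilibrium: Y = 690 + 0.8Y + 711.2
0.2Y = 1401.2, so Y = 1401.2/0.2 = 7006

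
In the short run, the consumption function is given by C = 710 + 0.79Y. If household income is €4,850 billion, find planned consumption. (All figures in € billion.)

C = 710 + 0.79(4850) = 710 + 3831.5 = 4541.5

C = 4541.5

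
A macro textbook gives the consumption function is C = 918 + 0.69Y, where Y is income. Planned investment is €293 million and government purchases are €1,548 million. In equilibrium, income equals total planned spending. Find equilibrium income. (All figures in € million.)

Y = 8900

Y = C + I + G = 918 + 0.69Y + 293 + 1548
Y − 0.69Y = 2759
0.31Y = 2759, so Y = 2759/0.31 = 8900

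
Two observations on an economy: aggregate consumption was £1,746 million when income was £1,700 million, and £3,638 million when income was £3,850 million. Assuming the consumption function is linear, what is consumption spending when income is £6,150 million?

MPC = (3638 − 1746)/(3850 − 1700) = 1892/2150 = 0.88
a = 1746 − 0.88(1700) = 1746 − 1496 = 250
C = 250 + 0.88(6150) = 250 + 5412 = 5662

C = 5662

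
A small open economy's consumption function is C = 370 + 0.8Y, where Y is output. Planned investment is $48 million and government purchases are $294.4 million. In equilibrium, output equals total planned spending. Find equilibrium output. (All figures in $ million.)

Y = 3562

Y = C + I + G = 370 + 0.8Y + 48 + 294.4
Y − 0.8Y = 712.4
0.2Y = 712.4, so Y = 712.4/0.2 = 3562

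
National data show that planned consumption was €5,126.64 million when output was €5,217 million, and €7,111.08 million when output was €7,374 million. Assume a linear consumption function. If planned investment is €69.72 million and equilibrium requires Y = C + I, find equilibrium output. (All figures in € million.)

Y = 4959

MPC = (7111.08 − 5126.64)/(7374 − 5217) = 1984.44/2157 = 0.92
a = 5126.64 − 0.92(5217) = 327
Equilibrium: Y = 327 + 0.92Y + 69.72
0.08Y = 396.72, so Y = 396.72/0.08 = 4959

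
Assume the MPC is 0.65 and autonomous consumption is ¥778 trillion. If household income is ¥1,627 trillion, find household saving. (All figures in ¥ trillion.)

C = 778 + 0.65(1627) = 778 + 1057.55 = 1835.55
S = Y − C = 1627 − 1835.55 = -208.55

S = -208.55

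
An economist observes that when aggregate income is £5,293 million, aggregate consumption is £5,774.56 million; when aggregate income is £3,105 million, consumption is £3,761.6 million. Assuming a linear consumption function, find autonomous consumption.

MPC = ΔC/ΔY = (5774.56 − 3761.6)/(5293 − 3105) = 2012.96/2188 = 0.92
a = C − MPC·Y = 3761.6 − 0.92(3105) = 3761.6 − 2856.6 = 905

a = 905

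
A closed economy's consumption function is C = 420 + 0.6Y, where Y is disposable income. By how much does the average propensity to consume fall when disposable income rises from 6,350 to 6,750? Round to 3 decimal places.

ΔAPC = 0.004

At Y = 6350: C = 420 + 0.6(6350) = 4230, APC = 4230/6350 = 0.6661
At Y = 6750: C = 4470, APC = 4470/6750 = 0.6622
Fall in APC = 0.6661 − 0.6622 = 0.0039 ≈ 0.004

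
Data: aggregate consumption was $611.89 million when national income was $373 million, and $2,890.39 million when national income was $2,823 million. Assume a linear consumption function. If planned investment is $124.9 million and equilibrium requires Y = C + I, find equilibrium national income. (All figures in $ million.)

Y = 5570

MPC = (2890.39 − 611.89)/(2823 − 373) = 2278.5/2450 = 0.93
a = 611.89 − 0.93(373) = 265
Equilibrium: Y = 265 + 0.93Y + 124.9
0.07Y = 389.9, so Y = 389.9/0.07 = 5570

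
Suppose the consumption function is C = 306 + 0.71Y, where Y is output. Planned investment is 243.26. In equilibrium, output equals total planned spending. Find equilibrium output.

Y = C + I = 306 + 0.71Y + 243.26
Y − 0.71Y = 549.26
0.29Y = 549.26, so Y = 549.26/0.29 = 1894

Y = 1894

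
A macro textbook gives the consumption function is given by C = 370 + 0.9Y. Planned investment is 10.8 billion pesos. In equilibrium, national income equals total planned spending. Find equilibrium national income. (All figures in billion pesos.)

Y = C + I = 370 + 0.9Y + 10.8
Y − 0.9Y = 380.8
0.1Y = 380.8, so Y = 380.8/0.1 = 3808

Y = 3808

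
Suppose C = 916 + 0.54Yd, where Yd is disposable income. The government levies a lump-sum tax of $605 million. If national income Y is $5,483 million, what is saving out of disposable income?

S = 1327.88

Yd = Y − T = 5483 − 605 = 4878
C = 916 + 0.54(4878) = 916 + 2634.12 = 3550.12
S = Yd − C = 4878 − 3550.12 = 1327.88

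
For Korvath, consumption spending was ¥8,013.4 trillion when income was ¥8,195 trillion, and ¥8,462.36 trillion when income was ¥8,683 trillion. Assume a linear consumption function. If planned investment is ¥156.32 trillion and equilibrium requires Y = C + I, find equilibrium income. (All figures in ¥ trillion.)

Y = 7879

MPC = (8462.36 − 8013.4)/(8683 − 8195) = 448.96/488 = 0.92
a = 8013.4 − 0.92(8195) = 474
Equilibrium: Y = 474 + 0.92Y + 156.32
0.08Y = 630.32, so Y = 630.32/0.08 = 7879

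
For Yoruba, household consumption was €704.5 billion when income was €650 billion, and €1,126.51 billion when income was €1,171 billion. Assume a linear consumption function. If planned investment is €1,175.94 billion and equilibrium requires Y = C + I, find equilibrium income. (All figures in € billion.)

Y = 7126

MPC = (1126.51 − 704.5)/(1171 − 650) = 422.01/521 = 0.81
a = 704.5 − 0.81(650) = 178
Equilibrium: Y = 178 + 0.81Y + 1175.94
0.19Y = 1353.94, so Y = 1353.94/0.19 = 7126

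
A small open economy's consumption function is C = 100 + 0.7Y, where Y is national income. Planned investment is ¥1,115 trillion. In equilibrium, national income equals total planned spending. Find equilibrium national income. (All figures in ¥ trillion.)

Y = C + I = 100 + 0.7Y + 1115
Y − 0.7Y = 1215
0.3Y = 1215, so Y = 1215/0.3 = 4050

Y = 4050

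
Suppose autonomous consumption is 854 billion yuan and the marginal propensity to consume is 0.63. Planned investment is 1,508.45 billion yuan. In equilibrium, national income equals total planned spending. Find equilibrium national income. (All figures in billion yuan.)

Y = 6385

Y = C + I = 854 + 0.63Y + 1508.45
Y − 0.63Y = 2362.45
0.37Y = 2362.45, so Y = 2362.45/0.37 = 6385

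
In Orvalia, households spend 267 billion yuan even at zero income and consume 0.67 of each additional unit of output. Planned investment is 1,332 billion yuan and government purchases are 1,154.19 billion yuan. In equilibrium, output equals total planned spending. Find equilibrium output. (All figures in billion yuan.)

Y = 8343

Y = C + I + G = 267 + 0.67Y + 1332 + 1154.19
Y − 0.67Y = 2753.19
0.33Y = 2753.19, so Y = 2753.19/0.33 = 8343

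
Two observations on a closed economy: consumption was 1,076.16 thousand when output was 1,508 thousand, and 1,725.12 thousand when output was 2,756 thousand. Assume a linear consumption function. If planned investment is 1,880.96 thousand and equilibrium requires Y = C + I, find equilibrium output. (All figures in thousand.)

MPC = (1725.12 − 1076.16)/(2756 − 1508) = 648.96/1248 = 0.52
a = 1076.16 − 0.52(1508) = 292
Equilibrium: Y = 292 + 0.52Y + 1880.96
0.48Y = 2172.96, so Y = 2172.96/0.48 = 4527

Y = 4527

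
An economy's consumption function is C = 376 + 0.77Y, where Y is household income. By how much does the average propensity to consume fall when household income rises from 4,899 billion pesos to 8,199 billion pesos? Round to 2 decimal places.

At Y = 4899: C = 376 + 0.77(4899) = 4148.23, APC = 4148.23/4899 = 0.847
At Y = 8199: C = 6689.23, APC = 6689.23/8199 = 0.816
Fall in APC = 0.847 − 0.816 = 0.031 ≈ 0.03

ΔAPC = 0.03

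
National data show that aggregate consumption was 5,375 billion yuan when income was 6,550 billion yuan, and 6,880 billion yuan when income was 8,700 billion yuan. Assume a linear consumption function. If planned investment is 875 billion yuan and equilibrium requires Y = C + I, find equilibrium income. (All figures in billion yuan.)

MPC = (6880 − 5375)/(8700 − 6550) = 1505/2150 = 0.7
a = 5375 − 0.7(6550) = 790
Equilibrium: Y = 790 + 0.7Y + 875
0.3Y = 1665, so Y = 1665/0.3 = 5550

Y = 5550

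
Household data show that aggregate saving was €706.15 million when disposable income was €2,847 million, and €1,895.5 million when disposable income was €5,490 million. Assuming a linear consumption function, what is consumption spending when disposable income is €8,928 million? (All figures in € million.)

MPS = ΔS/ΔY = (1895.5 − 706.15)/(5490 − 2847) = 1189.35/2643 = 0.45
MPC = 1 − MPS = 0.55
Autonomous saving = 706.15 − 0.45(2847) = -575, so a = 575
C = 575 + 0.55(8928) = 575 + 4910.4 = 5485.4

C = 5485.4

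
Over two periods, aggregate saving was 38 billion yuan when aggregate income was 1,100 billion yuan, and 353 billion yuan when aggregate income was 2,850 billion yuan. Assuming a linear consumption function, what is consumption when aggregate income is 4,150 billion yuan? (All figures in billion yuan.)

C = 3563

MPS = ΔS/ΔY = (353 − 38)/(2850 − 1100) = 315/1750 = 0.18
MPC = 1 − MPS = 0.82
Autonomous saving = 38 − 0.18(1100) = -160, so a = 160
C = 160 + 0.82(4150) = 160 + 3403 = 3563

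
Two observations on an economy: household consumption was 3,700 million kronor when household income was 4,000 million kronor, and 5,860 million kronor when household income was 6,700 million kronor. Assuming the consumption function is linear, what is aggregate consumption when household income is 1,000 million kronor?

MPC = (5860 − 3700)/(6700 − 4000) = 2160/2700 = 0.8
a = 3700 − 0.8(4000) = 3700 − 3200 = 500
C = 500 + 0.8(1000) = 500 + 800 = 1300

C = 1300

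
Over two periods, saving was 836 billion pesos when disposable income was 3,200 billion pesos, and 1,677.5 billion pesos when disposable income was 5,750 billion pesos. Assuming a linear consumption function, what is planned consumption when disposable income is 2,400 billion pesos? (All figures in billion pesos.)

MPS = ΔS/ΔY = (1677.5 − 836)/(5750 − 3200) = 841.5/2550 = 0.33
MPC = 1 − MPS = 0.67
Autonomous saving = 836 − 0.33(3200) = -220, so a = 220
C = 220 + 0.67(2400) = 220 + 1608 = 1828

C = 1828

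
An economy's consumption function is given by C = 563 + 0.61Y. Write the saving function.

S = -563 + 0.39Y

S = Y − C = Y − (563 + 0.61Y) = -563 + (1 − 0.61)Y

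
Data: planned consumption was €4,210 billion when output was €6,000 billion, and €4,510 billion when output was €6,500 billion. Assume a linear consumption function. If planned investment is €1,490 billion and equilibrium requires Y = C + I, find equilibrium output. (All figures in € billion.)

MPC = (4510 − 4210)/(6500 − 6000) = 300/500 = 0.6
a = 4210 − 0.6(6000) = 610
Equilibrium: Y = 610 + 0.6Y + 1490
0.4Y = 2100, so Y = 2100/0.4 = 5250

Y = 5250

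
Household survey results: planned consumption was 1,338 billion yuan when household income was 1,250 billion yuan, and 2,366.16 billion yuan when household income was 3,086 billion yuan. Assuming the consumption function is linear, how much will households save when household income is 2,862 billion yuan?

S = 621.28

MPC = (2366.16 − 1338)/(3086 − 1250) = 1028.16/1836 = 0.56
a = 1338 − 0.56(1250) = 1338 − 700 = 638
C = 638 + 0.56(2862) = 2240.72
S = 2862 − 2240.72 = 621.28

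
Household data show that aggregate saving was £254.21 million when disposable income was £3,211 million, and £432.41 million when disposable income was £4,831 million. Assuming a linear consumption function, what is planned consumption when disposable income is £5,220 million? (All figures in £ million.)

MPS = ΔS/ΔY = (432.41 − 254.21)/(4831 − 3211) = 178.2/1620 = 0.11
MPC = 1 − MPS = 0.89
Autonomous saving = 254.21 − 0.11(3211) = -99, so a = 99
C = 99 + 0.89(5220) = 99 + 4645.8 = 4744.8

C = 4744.8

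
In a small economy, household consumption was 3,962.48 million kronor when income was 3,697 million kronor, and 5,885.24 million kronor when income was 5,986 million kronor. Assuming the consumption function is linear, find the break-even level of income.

Y = 5356.25

MPC = (5885.24 − 3962.48)/(5986 − 3697) = 1922.76/2289 = 0.84
a = 3962.48 − 0.84(3697) = 3962.48 − 3105.48 = 857
Break-even: Y = a/(1−MPC) = 857/0.16 = 5356.25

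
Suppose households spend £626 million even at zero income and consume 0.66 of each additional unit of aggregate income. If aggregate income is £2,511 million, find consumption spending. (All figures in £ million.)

C = 2283.26

C = 626 + 0.66(2511) = 626 + 1657.26 = 2283.26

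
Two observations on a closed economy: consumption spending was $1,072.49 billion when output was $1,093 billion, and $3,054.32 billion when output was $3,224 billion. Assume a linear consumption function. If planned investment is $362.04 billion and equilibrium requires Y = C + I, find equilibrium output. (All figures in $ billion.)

MPC = (3054.32 − 1072.49)/(3224 − 1093) = 1981.83/2131 = 0.93
a = 1072.49 − 0.93(1093) = 56
Equilibrium: Y = 56 + 0.93Y + 362.04
0.07Y = 418.04, so Y = 418.04/0.07 = 5972

Y = 5972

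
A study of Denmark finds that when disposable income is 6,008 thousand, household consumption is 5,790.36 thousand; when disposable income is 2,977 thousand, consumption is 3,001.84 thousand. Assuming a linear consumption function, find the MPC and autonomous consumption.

MPC = ΔC/ΔY = (5790.36 − 3001.84)/(6008 − 2977) = 2788.52/3031 = 0.92
a = C − MPC·Y = 3001.84 − 0.92(2977) = 3001.84 − 2738.84 = 263

MPC = 0.92; a = 263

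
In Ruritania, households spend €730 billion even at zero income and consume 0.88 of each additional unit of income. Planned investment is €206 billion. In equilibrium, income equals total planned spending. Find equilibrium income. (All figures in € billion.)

Y = C + I = 730 + 0.88Y + 206
Y − 0.88Y = 936
0.12Y = 936, so Y = 936/0.12 = 7800

Y = 7800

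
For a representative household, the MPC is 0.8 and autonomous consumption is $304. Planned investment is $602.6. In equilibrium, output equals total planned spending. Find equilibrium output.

Y = 4533

Y = C + I = 304 + 0.8Y + 602.6
Y − 0.8Y = 906.6
0.2Y = 906.6, so Y = 906.6/0.2 = 4533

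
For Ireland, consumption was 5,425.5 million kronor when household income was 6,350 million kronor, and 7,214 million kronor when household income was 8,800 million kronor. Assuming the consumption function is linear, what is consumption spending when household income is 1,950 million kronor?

MPC = (7214 − 5425.5)/(8800 − 6350) = 1788.5/2450 = 0.73
a = 5425.5 − 0.73(6350) = 5425.5 − 4635.5 = 790
C = 790 + 0.73(1950) = 790 + 1423.5 = 2213.5

C = 2213.5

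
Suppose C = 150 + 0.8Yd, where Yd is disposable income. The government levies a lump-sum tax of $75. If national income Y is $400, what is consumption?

C = 410

Yd = Y − T = 400 − 75 = 325
C = 150 + 0.8(325) = 150 + 260 = 410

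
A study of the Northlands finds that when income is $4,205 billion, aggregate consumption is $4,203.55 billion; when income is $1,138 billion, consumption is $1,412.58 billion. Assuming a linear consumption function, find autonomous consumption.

MPC = ΔC/ΔY = (4203.55 − 1412.58)/(4205 − 1138) = 2790.97/3067 = 0.91
a = C − MPC·Y = 1412.58 − 0.91(1138) = 1412.58 − 1035.58 = 377

a = 377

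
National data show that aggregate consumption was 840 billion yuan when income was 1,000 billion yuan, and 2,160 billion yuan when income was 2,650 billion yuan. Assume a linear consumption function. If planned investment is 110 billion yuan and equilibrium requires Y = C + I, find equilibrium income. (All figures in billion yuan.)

MPC = (2160 − 840)/(2650 − 1000) = 1320/1650 = 0.8
a = 840 − 0.8(1000) = 40
Equilibrium: Y = 40 + 0.8Y + 110
0.2Y = 150, so Y = 150/0.2 = 750

Y = 750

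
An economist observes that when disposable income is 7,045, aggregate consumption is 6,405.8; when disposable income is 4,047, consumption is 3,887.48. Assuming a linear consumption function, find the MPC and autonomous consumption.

MPC = 0.84; a = 488

MPC = ΔC/ΔY = (6405.8 − 3887.48)/(7045 − 4047) = 2518.32/2998 = 0.84
a = C − MPC·Y = 3887.48 − 0.84(4047) = 3887.48 − 3399.48 = 488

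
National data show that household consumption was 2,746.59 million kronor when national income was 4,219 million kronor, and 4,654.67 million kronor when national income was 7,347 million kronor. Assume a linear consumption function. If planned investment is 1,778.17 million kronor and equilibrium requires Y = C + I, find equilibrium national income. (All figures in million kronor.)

MPC = (4654.67 − 2746.59)/(7347 − 4219) = 1908.08/3128 = 0.61
a = 2746.59 − 0.61(4219) = 173
Equilibrium: Y = 173 + 0.61Y + 1778.17
0.39Y = 1951.17, so Y = 1951.17/0.39 = 5003

Y = 5003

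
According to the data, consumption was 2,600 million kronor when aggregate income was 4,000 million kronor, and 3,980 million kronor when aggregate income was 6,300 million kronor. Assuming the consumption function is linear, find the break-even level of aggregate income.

Y = 500

MPC = (3980 − 2600)/(6300 − 4000) = 1380/2300 = 0.6
a = 2600 − 0.6(4000) = 2600 − 2400 = 200
Break-even: Y = a/(1−MPC) = 200/0.4 = 500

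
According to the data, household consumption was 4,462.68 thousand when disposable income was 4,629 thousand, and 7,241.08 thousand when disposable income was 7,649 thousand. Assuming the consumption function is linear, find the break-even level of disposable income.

Y = 2550

MPC = (7241.08 − 4462.68)/(7649 − 4629) = 2778.4/3020 = 0.92
a = 4462.68 − 0.92(4629) = 4462.68 − 4258.68 = 204
Break-even: Y = a/(1−MPC) = 204/0.08 = 2550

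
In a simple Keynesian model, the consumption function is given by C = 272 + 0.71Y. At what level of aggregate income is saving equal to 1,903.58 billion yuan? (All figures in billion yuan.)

Y = 7502

S = Y − C = -272 + 0.29Y
-272 + 0.29Y = 1903.58, so 0.29Y = 2175.58 and Y = 7502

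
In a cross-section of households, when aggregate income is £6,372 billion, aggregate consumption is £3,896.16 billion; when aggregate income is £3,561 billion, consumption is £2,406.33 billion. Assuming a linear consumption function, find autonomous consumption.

MPC = ΔC/ΔY = (3896.16 − 2406.33)/(6372 − 3561) = 1489.83/2811 = 0.53
a = C − MPC·Y = 2406.33 − 0.53(3561) = 2406.33 − 1887.33 = 519

a = 519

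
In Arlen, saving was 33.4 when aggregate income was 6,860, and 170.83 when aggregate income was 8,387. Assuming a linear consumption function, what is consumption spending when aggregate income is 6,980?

MPS = ΔS/ΔY = (170.83 − 33.4)/(8387 − 6860) = 137.43/1527 = 0.09
MPC = 1 − MPS = 0.91
Autonomous saving = 33.4 − 0.09(6860) = -584, so a = 584
C = 584 + 0.91(6980) = 584 + 6351.8 = 6935.8

C = 6935.8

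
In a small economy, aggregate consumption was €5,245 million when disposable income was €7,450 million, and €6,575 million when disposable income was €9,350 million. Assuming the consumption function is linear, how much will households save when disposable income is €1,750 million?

S = 495

MPC = (6575 − 5245)/(9350 − 7450) = 1330/1900 = 0.7
a = 5245 − 0.7(7450) = 5245 − 5215 = 30
C = 30 + 0.7(1750) = 1255
S = 1750 − 1255 = 495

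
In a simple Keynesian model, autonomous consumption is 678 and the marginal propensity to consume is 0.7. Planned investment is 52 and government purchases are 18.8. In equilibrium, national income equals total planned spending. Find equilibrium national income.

Y = C + I + G = 678 + 0.7Y + 52 + 18.8
Y − 0.7Y = 748.8
0.3Y = 748.8, so Y = 748.8/0.3 = 2496

Y = 2496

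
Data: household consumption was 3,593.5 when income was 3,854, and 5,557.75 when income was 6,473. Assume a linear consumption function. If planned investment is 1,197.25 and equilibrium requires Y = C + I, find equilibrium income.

Y = 7601

MPC = (5557.75 − 3593.5)/(6473 − 3854) = 1964.25/2619 = 0.75
a = 3593.5 − 0.75(3854) = 703
Equilibrium: Y = 703 + 0.75Y + 1197.25
0.25Y = 1900.25, so Y = 1900.25/0.25 = 7601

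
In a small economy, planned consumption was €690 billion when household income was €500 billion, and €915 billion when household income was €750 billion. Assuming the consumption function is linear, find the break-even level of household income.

Y = 2400

MPC = (915 − 690)/(750 − 500) = 225/250 = 0.9
a = 690 − 0.9(500) = 690 − 450 = 240
Break-even: Y = a/(1−MPC) = 240/0.1 = 2400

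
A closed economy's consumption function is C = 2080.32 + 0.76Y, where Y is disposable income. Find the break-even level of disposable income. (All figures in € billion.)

At break-even, C = Y: 2080.32 + 0.76Y = Y
0.24Y = 2080.32, so Y = 2080.32/0.24 = 8668

Y = 8668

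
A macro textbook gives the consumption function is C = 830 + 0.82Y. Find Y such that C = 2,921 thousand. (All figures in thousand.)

Y = 2550

830 + 0.82Y = 2921
0.82Y = 2091, so Y = 2091/0.82 = 2550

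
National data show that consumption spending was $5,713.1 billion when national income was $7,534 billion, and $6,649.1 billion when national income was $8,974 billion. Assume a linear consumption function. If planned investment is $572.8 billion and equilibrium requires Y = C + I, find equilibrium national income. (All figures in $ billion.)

MPC = (6649.1 − 5713.1)/(8974 − 7534) = 936/1440 = 0.65
a = 5713.1 − 0.65(7534) = 816
Equilibrium: Y = 816 + 0.65Y + 572.8
0.35Y = 1388.8, so Y = 1388.8/0.35 = 3968

Y = 3968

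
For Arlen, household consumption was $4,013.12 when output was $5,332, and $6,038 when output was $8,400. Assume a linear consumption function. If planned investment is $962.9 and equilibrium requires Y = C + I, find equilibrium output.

Y = 4285

MPC = (6038 − 4013.12)/(8400 − 5332) = 2024.88/3068 = 0.66
a = 4013.12 − 0.66(5332) = 494
Equilibrium: Y = 494 + 0.66Y + 962.9
0.34Y = 1456.9, so Y = 1456.9/0.34 = 4285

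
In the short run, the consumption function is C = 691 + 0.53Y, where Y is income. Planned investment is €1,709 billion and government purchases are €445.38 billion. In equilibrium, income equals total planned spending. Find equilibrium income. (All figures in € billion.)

Y = 6054

Y = C + I + G = 691 + 0.53Y + 1709 + 445.38
Y − 0.53Y = 2845.38
0.47Y = 2845.38, so Y = 2845.38/0.47 = 6054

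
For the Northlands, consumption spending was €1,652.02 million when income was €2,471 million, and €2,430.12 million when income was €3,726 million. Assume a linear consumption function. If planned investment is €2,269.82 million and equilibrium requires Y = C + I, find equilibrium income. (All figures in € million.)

MPC = (2430.12 − 1652.02)/(3726 − 2471) = 778.1/1255 = 0.62
a = 1652.02 − 0.62(2471) = 120
Equilibrium: Y = 120 + 0.62Y + 2269.82
0.38Y = 2389.82, so Y = 2389.82/0.38 = 6289

Y = 6289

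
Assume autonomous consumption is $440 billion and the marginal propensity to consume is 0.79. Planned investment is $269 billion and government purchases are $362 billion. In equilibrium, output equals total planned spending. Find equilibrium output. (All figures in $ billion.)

Y = 5100

Y = C + I + G = 440 + 0.79Y + 269 + 362
Y − 0.79Y = 1071
0.21Y = 1071, so Y = 1071/0.21 = 5100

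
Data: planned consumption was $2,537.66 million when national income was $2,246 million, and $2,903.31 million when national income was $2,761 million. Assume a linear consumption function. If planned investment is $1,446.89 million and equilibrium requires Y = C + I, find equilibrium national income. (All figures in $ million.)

Y = 8241

MPC = (2903.31 − 2537.66)/(2761 − 2246) = 365.65/515 = 0.71
a = 2537.66 − 0.71(2246) = 943
Equilibrium: Y = 943 + 0.71Y + 1446.89
0.29Y = 2389.89, so Y = 2389.89/0.29 = 8241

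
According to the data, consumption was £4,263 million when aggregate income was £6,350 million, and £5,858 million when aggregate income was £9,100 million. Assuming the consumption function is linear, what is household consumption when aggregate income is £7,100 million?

C = 4698

MPC = (5858 − 4263)/(9100 − 6350) = 1595/2750 = 0.58
a = 4263 − 0.58(6350) = 4263 − 3683 = 580
C = 580 + 0.58(7100) = 580 + 4118 = 4698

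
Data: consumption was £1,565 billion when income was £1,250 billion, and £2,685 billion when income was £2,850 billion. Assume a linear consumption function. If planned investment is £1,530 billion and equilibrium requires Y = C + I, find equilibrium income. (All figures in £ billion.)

MPC = (2685 − 1565)/(2850 − 1250) = 1120/1600 = 0.7
a = 1565 − 0.7(1250) = 690
Equilibrium: Y = 690 + 0.7Y + 1530
0.3Y = 2220, so Y = 2220/0.3 = 7400

Y = 7400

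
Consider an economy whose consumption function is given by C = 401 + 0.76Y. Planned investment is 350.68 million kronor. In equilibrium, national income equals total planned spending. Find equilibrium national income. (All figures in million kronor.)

Y = 3132

Y = C + I = 401 + 0.76Y + 350.68
Y − 0.76Y = 751.68
0.24Y = 751.68, so Y = 751.68/0.24 = 3132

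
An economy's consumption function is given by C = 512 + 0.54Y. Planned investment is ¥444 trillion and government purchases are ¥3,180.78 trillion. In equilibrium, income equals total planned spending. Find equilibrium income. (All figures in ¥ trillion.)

Y = C + I + G = 512 + 0.54Y + 444 + 3180.78
Y − 0.54Y = 4136.78
0.46Y = 4136.78, so Y = 4136.78/0.46 = 8993

Y = 8993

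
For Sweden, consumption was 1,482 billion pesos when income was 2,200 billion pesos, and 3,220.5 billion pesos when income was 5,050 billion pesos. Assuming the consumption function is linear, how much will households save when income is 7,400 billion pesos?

S = 2746

MPC = (3220.5 − 1482)/(5050 − 2200) = 1738.5/2850 = 0.61
a = 1482 − 0.61(2200) = 1482 − 1342 = 140
C = 140 + 0.61(7400) = 4654
S = 7400 − 4654 = 2746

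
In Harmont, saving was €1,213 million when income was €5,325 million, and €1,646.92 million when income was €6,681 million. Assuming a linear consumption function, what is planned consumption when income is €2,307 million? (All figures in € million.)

C = 2059.76

MPS = ΔS/ΔY = (1646.92 − 1213)/(6681 − 5325) = 433.92/1356 = 0.32
MPC = 1 − MPS = 0.68
Autonomous saving = 1213 − 0.32(5325) = -491, so a = 491
C = 491 + 0.68(2307) = 491 + 1568.76 = 2059.76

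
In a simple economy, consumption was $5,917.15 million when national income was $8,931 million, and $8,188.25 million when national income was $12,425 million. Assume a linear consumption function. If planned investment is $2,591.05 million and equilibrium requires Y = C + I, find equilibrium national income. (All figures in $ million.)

MPC = (8188.25 − 5917.15)/(12425 − 8931) = 2271.1/3494 = 0.65
a = 5917.15 − 0.65(8931) = 112
Equilibrium: Y = 112 + 0.65Y + 2591.05
0.35Y = 2703.05, so Y = 2703.05/0.35 = 7723

Y = 7723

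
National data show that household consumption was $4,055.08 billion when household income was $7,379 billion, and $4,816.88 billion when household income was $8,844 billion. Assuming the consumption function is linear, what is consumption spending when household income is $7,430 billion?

MPC = (4816.88 − 4055.08)/(8844 − 7379) = 761.8/1465 = 0.52
a = 4055.08 − 0.52(7379) = 4055.08 − 3837.08 = 218
C = 218 + 0.52(7430) = 218 + 3863.6 = 4081.6

C = 4081.6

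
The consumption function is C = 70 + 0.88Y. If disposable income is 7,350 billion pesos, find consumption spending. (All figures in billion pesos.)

C = 70 + 0.88(7350) = 70 + 6468 = 6538

C = 6538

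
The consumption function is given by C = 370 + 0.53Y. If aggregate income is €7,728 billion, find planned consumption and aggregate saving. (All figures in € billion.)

C = 4465.84; S = 3262.16

C = 370 + 0.53(7728) = 370 + 4095.84 = 4465.84
S = Y − C = 7728 − 4465.84 = 3262.16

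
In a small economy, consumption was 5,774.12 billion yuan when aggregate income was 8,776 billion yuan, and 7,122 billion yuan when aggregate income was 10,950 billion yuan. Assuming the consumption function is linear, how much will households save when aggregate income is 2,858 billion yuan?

MPC = (7122 − 5774.12)/(10950 − 8776) = 1347.88/2174 = 0.62
a = 5774.12 − 0.62(8776) = 5774.12 − 5441.12 = 333
C = 333 + 0.62(2858) = 2104.96
S = 2858 − 2104.96 = 753.04

S = 753.04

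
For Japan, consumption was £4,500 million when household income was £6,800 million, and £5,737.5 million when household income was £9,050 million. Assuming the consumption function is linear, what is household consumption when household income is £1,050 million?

C = 1337.5

MPC = (5737.5 − 4500)/(9050 − 6800) = 1237.5/2250 = 0.55
a = 4500 − 0.55(6800) = 4500 − 3740 = 760
C = 760 + 0.55(1050) = 760 + 577.5 = 1337.5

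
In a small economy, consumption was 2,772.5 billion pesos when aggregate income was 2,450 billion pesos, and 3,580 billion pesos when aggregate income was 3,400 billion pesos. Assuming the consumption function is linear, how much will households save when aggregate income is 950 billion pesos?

S = -547.5

MPC = (3580 − 2772.5)/(3400 − 2450) = 807.5/950 = 0.85
a = 2772.5 − 0.85(2450) = 2772.5 − 2082.5 = 690
C = 690 + 0.85(950) = 1497.5
S = 950 − 1497.5 = -547.5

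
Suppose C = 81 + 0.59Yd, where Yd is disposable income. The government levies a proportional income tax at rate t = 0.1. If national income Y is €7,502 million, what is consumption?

C = 4064.562

Yd = (1 − 0.1)(7502) = 0.9(7502) = 6751.8
C = 81 + 0.59(6751.8) = 81 + 3983.562 = 4064.562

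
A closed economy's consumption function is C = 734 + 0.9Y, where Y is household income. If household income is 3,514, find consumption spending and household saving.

C = 3896.6; S = -382.6

C = 734 + 0.9(3514) = 734 + 3162.6 = 3896.6
S = Y − C = 3514 − 3896.6 = -382.6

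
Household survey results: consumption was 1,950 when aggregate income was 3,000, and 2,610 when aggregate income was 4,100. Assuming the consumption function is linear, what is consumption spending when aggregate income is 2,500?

C = 1650

MPC = (2610 − 1950)/(4100 − 3000) = 660/1100 = 0.6
a = 1950 − 0.6(3000) = 1950 − 1800 = 150
C = 150 + 0.6(2500) = 150 + 1500 = 1650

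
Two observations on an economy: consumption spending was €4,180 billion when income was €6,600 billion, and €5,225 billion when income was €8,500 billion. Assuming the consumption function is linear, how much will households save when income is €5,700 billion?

MPC = (5225 − 4180)/(8500 − 6600) = 1045/1900 = 0.55
a = 4180 − 0.55(6600) = 4180 − 3630 = 550
C = 550 + 0.55(5700) = 3685
S = 5700 − 3685 = 2015

S = 2015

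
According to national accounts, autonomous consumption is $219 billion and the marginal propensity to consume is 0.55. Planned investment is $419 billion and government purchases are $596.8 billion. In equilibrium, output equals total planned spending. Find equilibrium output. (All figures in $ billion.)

Y = C + I + G = 219 + 0.55Y + 419 + 596.8
Y − 0.55Y = 1234.8
0.45Y = 1234.8, so Y = 1234.8/0.45 = 2744

Y = 2744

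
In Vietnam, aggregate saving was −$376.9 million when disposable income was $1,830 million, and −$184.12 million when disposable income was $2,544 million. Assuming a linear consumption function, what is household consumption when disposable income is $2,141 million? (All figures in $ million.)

C = 2433.93

MPS = ΔS/ΔY = (-184.12 − (-376.9))/(2544 − 1830) = 192.78/714 = 0.27
MPC = 1 − MPS = 0.73
Autonomous saving = -376.9 − 0.27(1830) = -871, so a = 871
C = 871 + 0.73(2141) = 871 + 1562.93 = 2433.93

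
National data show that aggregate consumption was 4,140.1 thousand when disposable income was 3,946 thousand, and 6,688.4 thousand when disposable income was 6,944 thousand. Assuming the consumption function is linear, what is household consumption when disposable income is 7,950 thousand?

MPC = (6688.4 − 4140.1)/(6944 − 3946) = 2548.3/2998 = 0.85
a = 4140.1 − 0.85(3946) = 4140.1 − 3354.1 = 786
C = 786 + 0.85(7950) = 786 + 6757.5 = 7543.5

C = 7543.5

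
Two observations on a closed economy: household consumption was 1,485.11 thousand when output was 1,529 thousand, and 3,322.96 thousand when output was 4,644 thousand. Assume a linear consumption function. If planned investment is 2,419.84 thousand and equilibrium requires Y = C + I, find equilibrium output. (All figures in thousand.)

Y = 7324

MPC = (3322.96 − 1485.11)/(4644 − 1529) = 1837.85/3115 = 0.59
a = 1485.11 − 0.59(1529) = 583
Equilibrium: Y = 583 + 0.59Y + 2419.84
0.41Y = 3002.84, so Y = 3002.84/0.41 = 7324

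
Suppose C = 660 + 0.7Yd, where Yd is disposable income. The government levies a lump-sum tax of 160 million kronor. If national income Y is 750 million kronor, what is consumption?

Yd = Y − T = 750 − 160 = 590
C = 660 + 0.7(590) = 660 + 413 = 1073

C = 1073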